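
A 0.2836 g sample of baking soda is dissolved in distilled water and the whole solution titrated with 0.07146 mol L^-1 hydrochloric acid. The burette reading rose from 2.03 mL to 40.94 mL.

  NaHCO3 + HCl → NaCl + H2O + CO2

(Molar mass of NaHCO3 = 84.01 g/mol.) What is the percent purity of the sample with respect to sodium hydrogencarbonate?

n(HCl) = 0.03891 L × 0.07146 mol/L = 2.781 × 10^-3 mol
n(NaHCO3) = 2.781 × 10^-3 mol (1:1 ratio)
mass of NaHCO3 = 2.781 × 10^-3 × 84.01 g/mol = 0.2336 g
% NaHCO3 = 0.2336 / 0.2836 × 100 = 82.37 %

82.37 %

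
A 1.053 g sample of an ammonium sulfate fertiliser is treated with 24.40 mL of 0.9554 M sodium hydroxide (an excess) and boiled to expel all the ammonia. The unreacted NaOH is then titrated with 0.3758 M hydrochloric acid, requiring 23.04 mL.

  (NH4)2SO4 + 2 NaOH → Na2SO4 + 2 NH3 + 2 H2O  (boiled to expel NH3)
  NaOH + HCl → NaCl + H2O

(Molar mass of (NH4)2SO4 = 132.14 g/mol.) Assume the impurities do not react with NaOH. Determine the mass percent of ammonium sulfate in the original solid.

n(NaOH) added = 0.02440 × 0.9554 = 0.02331 mol
n(HCl) used in back-titration = 0.02304 × 0.3758 = 8.658 × 10^-3 mol
n(NaOH) left over = 8.658 × 10^-3 mol (1:1 ratio)
n(NaOH) consumed by analyte = 0.02331 − 8.658 × 10^-3 = 0.01465 mol
From the 1:2 ratio, n((NH4)2SO4) = 1/2 × 0.01465 = 7.327 × 10^-3 mol
mass of (NH4)2SO4 = 7.327 × 10^-3 × 132.14 = 0.9681 g
% (NH4)2SO4 = 0.9681 / 1.053 × 100 = 91.94 %

91.94 %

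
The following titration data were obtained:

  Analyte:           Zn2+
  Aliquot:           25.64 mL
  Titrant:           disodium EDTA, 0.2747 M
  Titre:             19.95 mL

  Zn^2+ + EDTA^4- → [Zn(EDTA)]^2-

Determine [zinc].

n(EDTA) = 0.01995 L × 0.2747 mol/L = 5.480 × 10^-3 mol
n(Zn2+) = 5.480 × 10^-3 mol (1:1 mole ratio)
[Zn2+] = 5.480 × 10^-3 mol / 0.02564 L = 0.2137 mol/L

0.2137 M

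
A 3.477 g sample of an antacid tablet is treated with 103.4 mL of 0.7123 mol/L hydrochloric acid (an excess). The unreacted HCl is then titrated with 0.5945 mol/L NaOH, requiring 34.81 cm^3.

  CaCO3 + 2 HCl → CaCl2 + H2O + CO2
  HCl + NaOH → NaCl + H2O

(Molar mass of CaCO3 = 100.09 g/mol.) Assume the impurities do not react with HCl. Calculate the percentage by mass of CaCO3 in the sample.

n(HCl) added = 0.1034 × 0.7123 = 0.07365 mol
n(NaOH) used in back-titration = 0.03481 × 0.5945 = 0.02069 mol
n(HCl) left over = 0.02069 mol (1:1 ratio)
n(HCl) consumed by analyte = 0.07365 − 0.02069 = 0.05296 mol
From the 1:2 ratio, n(CaCO3) = 1/2 × 0.05296 = 0.02648 mol
mass of CaCO3 = 0.02648 × 100.09 = 2.650 g
% CaCO3 = 2.650 / 3.477 × 100 = 76.22 %

76.22 %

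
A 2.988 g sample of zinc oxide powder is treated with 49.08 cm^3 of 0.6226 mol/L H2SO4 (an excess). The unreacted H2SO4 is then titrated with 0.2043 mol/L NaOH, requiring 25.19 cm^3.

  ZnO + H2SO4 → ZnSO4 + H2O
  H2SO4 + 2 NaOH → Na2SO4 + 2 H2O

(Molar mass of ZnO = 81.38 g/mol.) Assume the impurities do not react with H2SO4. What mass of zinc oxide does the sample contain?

n(H2SO4) added = 0.04908 × 0.6226 = 0.03056 mol
n(NaOH) used in back-titration = 0.02519 × 0.2043 = 5.146 × 10^-3 mol
From the 1:2 ratio, n(H2SO4) left over = 1/2 × 5.146 × 10^-3 = 2.573 × 10^-3 mol
n(H2SO4) consumed by analyte = 0.03056 − 2.573 × 10^-3 = 0.02798 mol
n(ZnO) = 0.02798 mol (1:1 ratio)
mass of ZnO = 0.02798 × 81.38 = 2.277 g

2.277 g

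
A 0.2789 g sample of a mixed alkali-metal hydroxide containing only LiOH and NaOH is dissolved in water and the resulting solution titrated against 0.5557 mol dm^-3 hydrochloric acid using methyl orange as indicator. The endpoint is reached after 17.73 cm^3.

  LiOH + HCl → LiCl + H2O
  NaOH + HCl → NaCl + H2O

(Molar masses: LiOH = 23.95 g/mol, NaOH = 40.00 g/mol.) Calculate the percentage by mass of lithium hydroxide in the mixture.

61.64 %

n(HCl) = 0.01773 × 0.5557 = 9.853 × 10^-3 mol
Let x = n(LiOH), y = n(NaOH).
Titrant: 1x + 1y = 9.853 × 10^-3;  mass: 23.95x + 40.00y = 0.2789
Solving, x = 7.178 × 10^-3 mol, y = 2.675 × 10^-3 mol
mass of LiOH = 7.178 × 10^-3 × 23.95 = 0.1719 g
% LiOH = 0.1719 / 0.2789 × 100 = 61.64 %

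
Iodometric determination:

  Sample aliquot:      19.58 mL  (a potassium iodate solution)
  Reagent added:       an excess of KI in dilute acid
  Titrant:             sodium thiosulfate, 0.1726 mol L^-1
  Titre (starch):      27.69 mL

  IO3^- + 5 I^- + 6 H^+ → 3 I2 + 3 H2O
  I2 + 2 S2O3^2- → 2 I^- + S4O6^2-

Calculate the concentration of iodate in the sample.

n(S2O3^2-) = 0.02769 × 0.1726 = 4.779 × 10^-3 mol
n(I2) = n(S2O3^2-)/2 = 2.390 × 10^-3 mol
From the 1:3 ratio, n(IO3^-) in the aliquot = 1/3 × 2.390 × 10^-3 = 7.965 × 10^-4 mol
[IO3^-] = 7.965 × 10^-4 / 0.01958 = 0.04068 mol/L

0.04068 mol/L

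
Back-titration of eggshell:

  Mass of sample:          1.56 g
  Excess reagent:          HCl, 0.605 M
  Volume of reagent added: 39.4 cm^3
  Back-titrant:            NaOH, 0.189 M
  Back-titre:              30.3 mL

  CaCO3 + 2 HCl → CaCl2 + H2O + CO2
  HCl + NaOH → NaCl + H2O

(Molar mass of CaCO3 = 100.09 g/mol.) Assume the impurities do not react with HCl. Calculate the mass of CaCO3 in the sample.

0.906 g

n(HCl) added = 0.0394 × 0.605 = 0.0238 mol
n(NaOH) used in back-titration = 0.0303 × 0.189 = 5.73 × 10^-3 mol
n(HCl) left over = 5.73 × 10^-3 mol (1:1 ratio)
n(HCl) consumed by analyte = 0.0238 − 5.73 × 10^-3 = 0.0181 mol
From the 1:2 ratio, n(CaCO3) = 1/2 × 0.0181 = 9.06 × 10^-3 mol
mass of CaCO3 = 9.06 × 10^-3 × 100.09 = 0.906 g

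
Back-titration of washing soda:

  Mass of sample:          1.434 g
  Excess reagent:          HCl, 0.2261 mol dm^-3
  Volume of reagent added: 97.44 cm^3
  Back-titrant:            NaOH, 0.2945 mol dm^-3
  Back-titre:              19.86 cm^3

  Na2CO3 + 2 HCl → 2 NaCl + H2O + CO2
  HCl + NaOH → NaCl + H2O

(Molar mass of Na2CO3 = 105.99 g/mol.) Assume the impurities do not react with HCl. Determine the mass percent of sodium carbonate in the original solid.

59.80 %

n(HCl) added = 0.09744 × 0.2261 = 0.02203 mol
n(NaOH) used in back-titration = 0.01986 × 0.2945 = 5.849 × 10^-3 mol
n(HCl) left over = 5.849 × 10^-3 mol (1:1 ratio)
n(HCl) consumed by analyte = 0.02203 − 5.849 × 10^-3 = 0.01618 mol
From the 1:2 ratio, n(Na2CO3) = 1/2 × 0.01618 = 8.091 × 10^-3 mol
mass of Na2CO3 = 8.091 × 10^-3 × 105.99 = 0.8576 g
% Na2CO3 = 0.8576 / 1.434 × 100 = 59.80 %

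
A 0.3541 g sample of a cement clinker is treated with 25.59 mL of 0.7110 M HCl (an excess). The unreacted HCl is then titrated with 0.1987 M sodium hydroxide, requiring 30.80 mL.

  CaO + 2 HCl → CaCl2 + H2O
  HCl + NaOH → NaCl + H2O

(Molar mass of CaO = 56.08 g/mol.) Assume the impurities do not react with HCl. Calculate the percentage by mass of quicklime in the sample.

95.61 %

n(HCl) added = 0.02559 × 0.7110 = 0.01819 mol
n(NaOH) used in back-titration = 0.03080 × 0.1987 = 6.120 × 10^-3 mol
n(HCl) left over = 6.120 × 10^-3 mol (1:1 ratio)
n(HCl) consumed by analyte = 0.01819 − 6.120 × 10^-3 = 0.01207 mol
From the 1:2 ratio, n(CaO) = 1/2 × 0.01207 = 6.037 × 10^-3 mol
mass of CaO = 6.037 × 10^-3 × 56.08 = 0.3386 g
% CaO = 0.3386 / 0.3541 × 100 = 95.61 %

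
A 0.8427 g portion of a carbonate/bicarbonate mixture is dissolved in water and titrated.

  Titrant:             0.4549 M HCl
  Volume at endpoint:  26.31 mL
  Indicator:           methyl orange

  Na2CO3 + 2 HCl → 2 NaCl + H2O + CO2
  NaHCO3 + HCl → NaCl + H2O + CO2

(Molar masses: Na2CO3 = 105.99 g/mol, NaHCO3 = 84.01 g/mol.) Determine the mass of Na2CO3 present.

0.2781 g

n(HCl) = 0.02631 × 0.4549 = 0.01197 mol
Let x = n(Na2CO3), y = n(NaHCO3).
Titrant: 2x + 1y = 0.01197;  mass: 105.99x + 84.01y = 0.8427
Solving, x = 2.624 × 10^-3 mol, y = 6.720 × 10^-3 mol
mass of Na2CO3 = 2.624 × 10^-3 × 105.99 = 0.2781 g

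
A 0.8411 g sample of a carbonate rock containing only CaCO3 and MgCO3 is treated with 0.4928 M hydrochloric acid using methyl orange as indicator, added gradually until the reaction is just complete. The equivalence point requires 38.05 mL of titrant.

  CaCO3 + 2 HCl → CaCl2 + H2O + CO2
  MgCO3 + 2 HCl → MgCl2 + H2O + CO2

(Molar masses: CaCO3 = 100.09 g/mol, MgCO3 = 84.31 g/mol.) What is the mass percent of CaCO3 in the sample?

38.20 %

n(HCl) = 0.03805 × 0.4928 = 0.01875 mol
Let x = n(CaCO3), y = n(MgCO3).
Titrant: 2x + 2y = 0.01875;  mass: 100.09x + 84.31y = 0.8411
Solving, x = 3.210 × 10^-3 mol, y = 6.166 × 10^-3 mol
mass of CaCO3 = 3.210 × 10^-3 × 100.09 = 0.3213 g
% CaCO3 = 0.3213 / 0.8411 × 100 = 38.20 %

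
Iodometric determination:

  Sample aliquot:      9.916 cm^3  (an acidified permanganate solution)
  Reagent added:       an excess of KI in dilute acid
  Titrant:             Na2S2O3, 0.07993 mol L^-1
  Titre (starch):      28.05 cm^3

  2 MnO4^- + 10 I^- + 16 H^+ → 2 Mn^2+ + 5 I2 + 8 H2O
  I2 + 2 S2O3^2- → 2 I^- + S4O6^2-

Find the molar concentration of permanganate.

0.04522 mol/L

n(S2O3^2-) = 0.02805 × 0.07993 = 2.242 × 10^-3 mol
n(I2) = n(S2O3^2-)/2 = 1.121 × 10^-3 mol
From the 2:5 ratio, n(MnO4^-) in the aliquot = 2/5 × 1.121 × 10^-3 = 4.484 × 10^-4 mol
[MnO4^-] = 4.484 × 10^-4 / 0.009916 = 0.04522 mol/L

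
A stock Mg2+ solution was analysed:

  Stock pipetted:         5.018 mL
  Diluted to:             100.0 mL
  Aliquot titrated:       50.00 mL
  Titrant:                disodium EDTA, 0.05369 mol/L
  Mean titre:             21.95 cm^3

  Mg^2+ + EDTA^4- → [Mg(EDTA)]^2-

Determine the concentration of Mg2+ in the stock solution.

0.4697 mol/L

n(EDTA) = 0.02195 × 0.05369 = 1.178 × 10^-3 mol
n(Mg2+) in the aliquot = 1.178 × 10^-3 mol (1:1 ratio)
[Mg2+]_dilute = 1.178 × 10^-3 / 0.05000 = 0.02357 mol/L
Dilution factor = 100.0 / 5.018 = 19.93
[Mg2+]_stock = 0.02357 × 19.93 = 0.4697 mol/L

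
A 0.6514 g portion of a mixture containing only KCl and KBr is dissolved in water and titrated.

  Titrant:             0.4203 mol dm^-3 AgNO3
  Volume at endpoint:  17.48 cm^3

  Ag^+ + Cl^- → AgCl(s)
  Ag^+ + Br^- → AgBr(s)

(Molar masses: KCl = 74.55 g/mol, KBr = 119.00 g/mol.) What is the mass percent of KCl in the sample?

57.38 %

n(AgNO3) = 0.01748 × 0.4203 = 7.347 × 10^-3 mol
Let x = n(KCl), y = n(KBr).
Titrant: 1x + 1y = 7.347 × 10^-3;  mass: 74.55x + 119.00y = 0.6514
Solving, x = 5.014 × 10^-3 mol, y = 2.333 × 10^-3 mol
mass of KCl = 5.014 × 10^-3 × 74.55 = 0.3738 g
% KCl = 0.3738 / 0.6514 × 100 = 57.38 %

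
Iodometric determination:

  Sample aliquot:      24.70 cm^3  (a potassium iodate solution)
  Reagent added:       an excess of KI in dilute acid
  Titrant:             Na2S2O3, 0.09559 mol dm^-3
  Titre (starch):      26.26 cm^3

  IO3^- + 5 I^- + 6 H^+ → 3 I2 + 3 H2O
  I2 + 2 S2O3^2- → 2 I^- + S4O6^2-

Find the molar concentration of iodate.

0.01694 mol/L

n(S2O3^2-) = 0.02626 × 0.09559 = 2.510 × 10^-3 mol
n(I2) = n(S2O3^2-)/2 = 1.255 × 10^-3 mol
From the 1:3 ratio, n(IO3^-) in the aliquot = 1/3 × 1.255 × 10^-3 = 4.184 × 10^-4 mol
[IO3^-] = 4.184 × 10^-4 / 0.02470 = 0.01694 mol/L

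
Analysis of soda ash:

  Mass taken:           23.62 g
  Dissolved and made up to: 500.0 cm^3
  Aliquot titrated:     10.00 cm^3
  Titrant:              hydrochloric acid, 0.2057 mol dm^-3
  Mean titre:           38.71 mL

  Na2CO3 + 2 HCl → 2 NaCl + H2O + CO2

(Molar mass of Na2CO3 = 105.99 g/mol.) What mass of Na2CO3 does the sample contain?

21.10 g

n(HCl) per titration = 0.03871 × 0.2057 = 7.963 × 10^-3 mol
From the 1:2 ratio, n(Na2CO3) in each aliquot = 1/2 × 7.963 × 10^-3 = 3.981 × 10^-3 mol
n(Na2CO3) in the whole flask = 3.981 × 10^-3 × 500.0/10.00 = 0.1991 mol
mass of Na2CO3 = 0.1991 × 105.99 = 21.10 g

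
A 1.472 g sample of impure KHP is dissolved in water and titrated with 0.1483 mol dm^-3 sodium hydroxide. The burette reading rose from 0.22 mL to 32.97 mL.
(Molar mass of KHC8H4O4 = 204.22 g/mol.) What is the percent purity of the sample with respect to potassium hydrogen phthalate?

67.38 %

KHC8H4O4 + NaOH → KNaC8H4O4 + H2O
n(NaOH) = 0.03275 L × 0.1483 mol/L = 4.857 × 10^-3 mol
n(KHC8H4O4) = 4.857 × 10^-3 mol (1:1 ratio)
mass of KHC8H4O4 = 4.857 × 10^-3 × 204.22 g/mol = 0.9919 g
% KHC8H4O4 = 0.9919 / 1.472 × 100 = 67.38 %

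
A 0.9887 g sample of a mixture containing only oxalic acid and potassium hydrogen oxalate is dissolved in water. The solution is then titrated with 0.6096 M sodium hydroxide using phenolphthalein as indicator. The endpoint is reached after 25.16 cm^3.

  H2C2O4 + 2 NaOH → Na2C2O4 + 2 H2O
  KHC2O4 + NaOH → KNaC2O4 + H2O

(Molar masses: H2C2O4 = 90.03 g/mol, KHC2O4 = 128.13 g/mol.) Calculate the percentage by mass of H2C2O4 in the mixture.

n(NaOH) = 0.02516 × 0.6096 = 0.01534 mol
Let x = n(H2C2O4), y = n(KHC2O4).
Titrant: 2x + 1y = 0.01534;  mass: 90.03x + 128.13y = 0.9887
Solving, x = 5.874 × 10^-3 mol, y = 3.589 × 10^-3 mol
mass of H2C2O4 = 5.874 × 10^-3 × 90.03 = 0.5289 g
% H2C2O4 = 0.5289 / 0.9887 × 100 = 53.49 %

53.49 %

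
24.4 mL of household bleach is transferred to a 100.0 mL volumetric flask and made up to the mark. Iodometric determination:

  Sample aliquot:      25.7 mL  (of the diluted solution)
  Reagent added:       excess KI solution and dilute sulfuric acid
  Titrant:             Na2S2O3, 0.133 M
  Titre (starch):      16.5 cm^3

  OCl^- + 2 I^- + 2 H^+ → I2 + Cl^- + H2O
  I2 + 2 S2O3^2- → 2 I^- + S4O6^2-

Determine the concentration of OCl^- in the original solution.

n(S2O3^2-) = 0.0165 × 0.133 = 2.19 × 10^-3 mol
n(I2) = n(S2O3^2-)/2 = 1.10 × 10^-3 mol
n(OCl^-) in the aliquot = 1.10 × 10^-3 mol (1:1 ratio)
[OCl^-]_dilute = 1.10 × 10^-3 / 0.0257 = 0.0427 mol/L
[OCl^-]_original = 0.0427 × 100.0/24.4 = 0.175 mol/L

0.175 M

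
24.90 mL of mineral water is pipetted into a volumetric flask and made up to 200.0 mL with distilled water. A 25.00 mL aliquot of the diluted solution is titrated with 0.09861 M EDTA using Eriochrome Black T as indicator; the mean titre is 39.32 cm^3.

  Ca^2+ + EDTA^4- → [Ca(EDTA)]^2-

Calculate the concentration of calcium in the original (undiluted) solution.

1.246 M

n(EDTA) = 0.03932 × 0.09861 = 3.877 × 10^-3 mol
n(Ca2+) in the aliquot = 3.877 × 10^-3 mol (1:1 ratio)
[Ca2+]_dilute = 3.877 × 10^-3 / 0.02500 = 0.1551 mol/L
Dilution factor = 200.0 / 24.90 = 8.032
[Ca2+]_stock = 0.1551 × 8.032 = 1.246 mol/L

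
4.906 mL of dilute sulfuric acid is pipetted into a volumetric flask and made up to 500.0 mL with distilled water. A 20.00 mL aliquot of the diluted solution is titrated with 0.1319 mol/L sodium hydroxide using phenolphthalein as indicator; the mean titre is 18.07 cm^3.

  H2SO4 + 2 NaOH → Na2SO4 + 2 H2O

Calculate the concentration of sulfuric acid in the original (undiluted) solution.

n(NaOH) = 0.01807 × 0.1319 = 2.383 × 10^-3 mol
From the 1:2 ratio, n(H2SO4) in the aliquot = 1/2 × 2.383 × 10^-3 = 1.192 × 10^-3 mol
[H2SO4]_dilute = 1.192 × 10^-3 / 0.02000 = 0.05959 mol/L
Dilution factor = 500.0 / 4.906 = 101.9
[H2SO4]_stock = 0.05959 × 101.9 = 6.073 mol/L

6.073 mol/L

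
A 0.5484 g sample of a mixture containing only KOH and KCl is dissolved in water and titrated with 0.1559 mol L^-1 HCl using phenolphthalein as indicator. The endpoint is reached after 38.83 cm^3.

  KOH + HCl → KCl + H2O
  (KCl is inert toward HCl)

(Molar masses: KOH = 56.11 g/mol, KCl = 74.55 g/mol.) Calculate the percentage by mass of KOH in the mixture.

n(HCl) = 0.03883 × 0.1559 = 6.054 × 10^-3 mol
Let x = n(KOH), y = n(KCl).
Titrant: 1x = 6.054 × 10^-3;  mass: 56.11x + 74.55y = 0.5484
Solving, x = 6.054 × 10^-3 mol, y = 2.800 × 10^-3 mol
mass of KOH = 6.054 × 10^-3 × 56.11 = 0.3397 g
% KOH = 0.3397 / 0.5484 × 100 = 61.94 %

61.94 %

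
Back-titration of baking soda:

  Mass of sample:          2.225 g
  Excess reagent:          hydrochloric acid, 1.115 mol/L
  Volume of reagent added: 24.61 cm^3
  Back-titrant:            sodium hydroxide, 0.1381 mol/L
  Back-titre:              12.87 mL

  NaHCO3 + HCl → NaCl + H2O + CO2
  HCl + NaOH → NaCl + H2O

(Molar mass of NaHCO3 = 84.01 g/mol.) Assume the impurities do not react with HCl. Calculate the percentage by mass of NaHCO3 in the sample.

96.90 %

n(HCl) added = 0.02461 × 1.115 = 0.02744 mol
n(NaOH) used in back-titration = 0.01287 × 0.1381 = 1.777 × 10^-3 mol
n(HCl) left over = 1.777 × 10^-3 mol (1:1 ratio)
n(HCl) consumed by analyte = 0.02744 − 1.777 × 10^-3 = 0.02566 mol
n(NaHCO3) = 0.02566 mol (1:1 ratio)
mass of NaHCO3 = 0.02566 × 84.01 = 2.156 g
% NaHCO3 = 2.156 / 2.225 × 100 = 96.90 %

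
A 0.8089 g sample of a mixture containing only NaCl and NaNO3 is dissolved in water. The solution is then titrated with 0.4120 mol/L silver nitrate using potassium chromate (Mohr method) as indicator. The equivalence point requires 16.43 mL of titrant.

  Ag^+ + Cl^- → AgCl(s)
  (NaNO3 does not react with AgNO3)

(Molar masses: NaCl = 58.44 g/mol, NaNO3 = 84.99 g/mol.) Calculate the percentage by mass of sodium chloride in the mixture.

n(AgNO3) = 0.01643 × 0.4120 = 6.769 × 10^-3 mol
Let x = n(NaCl), y = n(NaNO3).
Titrant: 1x = 6.769 × 10^-3;  mass: 58.44x + 84.99y = 0.8089
Solving, x = 6.769 × 10^-3 mol, y = 4.863 × 10^-3 mol
mass of NaCl = 6.769 × 10^-3 × 58.44 = 0.3956 g
% NaCl = 0.3956 / 0.8089 × 100 = 48.90 %

48.90 %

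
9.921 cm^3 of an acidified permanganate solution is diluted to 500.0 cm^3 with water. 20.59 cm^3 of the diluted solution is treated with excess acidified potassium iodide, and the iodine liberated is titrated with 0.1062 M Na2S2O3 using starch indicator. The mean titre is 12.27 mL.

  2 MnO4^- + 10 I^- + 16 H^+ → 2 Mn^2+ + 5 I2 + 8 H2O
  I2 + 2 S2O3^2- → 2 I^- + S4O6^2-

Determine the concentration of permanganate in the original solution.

0.6379 M

n(S2O3^2-) = 0.01227 × 0.1062 = 1.303 × 10^-3 mol
n(I2) = n(S2O3^2-)/2 = 6.515 × 10^-4 mol
From the 2:5 ratio, n(MnO4^-) in the aliquot = 2/5 × 6.515 × 10^-4 = 2.606 × 10^-4 mol
[MnO4^-]_dilute = 2.606 × 10^-4 / 0.02059 = 0.01266 mol/L
[MnO4^-]_original = 0.01266 × 500.0/9.921 = 0.6379 mol/L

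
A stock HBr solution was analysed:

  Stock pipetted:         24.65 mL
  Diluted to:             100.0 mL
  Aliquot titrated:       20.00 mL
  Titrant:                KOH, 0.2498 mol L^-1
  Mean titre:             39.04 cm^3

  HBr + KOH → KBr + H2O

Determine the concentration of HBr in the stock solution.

n(KOH) = 0.03904 × 0.2498 = 9.752 × 10^-3 mol
n(HBr) in the aliquot = 9.752 × 10^-3 mol (1:1 ratio)
[HBr]_dilute = 9.752 × 10^-3 / 0.02000 = 0.4876 mol/L
Dilution factor = 100.0 / 24.65 = 4.057
[HBr]_stock = 0.4876 × 4.057 = 1.978 mol/L

1.978 mol/L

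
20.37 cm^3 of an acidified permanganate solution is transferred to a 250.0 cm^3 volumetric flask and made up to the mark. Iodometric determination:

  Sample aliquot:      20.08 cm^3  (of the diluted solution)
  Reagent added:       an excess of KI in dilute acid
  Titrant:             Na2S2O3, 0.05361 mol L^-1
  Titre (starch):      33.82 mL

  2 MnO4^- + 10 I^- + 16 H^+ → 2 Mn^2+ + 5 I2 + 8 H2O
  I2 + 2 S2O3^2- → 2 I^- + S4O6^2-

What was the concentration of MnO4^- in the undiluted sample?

n(S2O3^2-) = 0.03382 × 0.05361 = 1.813 × 10^-3 mol
n(I2) = n(S2O3^2-)/2 = 9.065 × 10^-4 mol
From the 2:5 ratio, n(MnO4^-) in the aliquot = 2/5 × 9.065 × 10^-4 = 3.626 × 10^-4 mol
[MnO4^-]_dilute = 3.626 × 10^-4 / 0.02008 = 0.01806 mol/L
[MnO4^-]_original = 0.01806 × 250.0/20.37 = 0.2216 mol/L

0.2216 mol/L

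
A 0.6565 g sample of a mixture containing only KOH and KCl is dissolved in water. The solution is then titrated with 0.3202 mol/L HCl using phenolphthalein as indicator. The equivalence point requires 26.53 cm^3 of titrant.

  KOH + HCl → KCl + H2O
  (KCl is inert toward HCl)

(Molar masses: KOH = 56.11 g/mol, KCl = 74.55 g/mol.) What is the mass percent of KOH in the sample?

72.60 %

n(HCl) = 0.02653 × 0.3202 = 8.495 × 10^-3 mol
Let x = n(KOH), y = n(KCl).
Titrant: 1x = 8.495 × 10^-3;  mass: 56.11x + 74.55y = 0.6565
Solving, x = 8.495 × 10^-3 mol, y = 2.412 × 10^-3 mol
mass of KOH = 8.495 × 10^-3 × 56.11 = 0.4766 g
% KOH = 0.4766 / 0.6565 × 100 = 72.60 %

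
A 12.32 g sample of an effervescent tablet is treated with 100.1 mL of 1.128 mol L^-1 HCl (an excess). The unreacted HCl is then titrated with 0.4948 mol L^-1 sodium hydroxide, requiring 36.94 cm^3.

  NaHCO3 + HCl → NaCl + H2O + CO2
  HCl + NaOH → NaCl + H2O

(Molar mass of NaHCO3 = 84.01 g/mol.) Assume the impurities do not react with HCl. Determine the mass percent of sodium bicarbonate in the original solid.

64.53 %

n(HCl) added = 0.1001 × 1.128 = 0.1129 mol
n(NaOH) used in back-titration = 0.03694 × 0.4948 = 0.01828 mol
n(HCl) left over = 0.01828 mol (1:1 ratio)
n(HCl) consumed by analyte = 0.1129 − 0.01828 = 0.09463 mol
n(NaHCO3) = 0.09463 mol (1:1 ratio)
mass of NaHCO3 = 0.09463 × 84.01 = 7.950 g
% NaHCO3 = 7.950 / 12.32 × 100 = 64.53 %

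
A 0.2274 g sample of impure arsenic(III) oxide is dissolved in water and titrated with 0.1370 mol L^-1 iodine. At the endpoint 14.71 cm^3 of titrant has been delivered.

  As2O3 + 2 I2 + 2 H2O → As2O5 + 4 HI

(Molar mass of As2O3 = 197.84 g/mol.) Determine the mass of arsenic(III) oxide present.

n(I2) = 0.01471 L × 0.1370 mol/L = 2.015 × 10^-3 mol
From the 1:2 ratio, n(As2O3) = 1/2 × 2.015 × 10^-3 = 1.008 × 10^-3 mol
mass of As2O3 = 1.008 × 10^-3 × 197.84 g/mol = 0.1994 g

0.1994 g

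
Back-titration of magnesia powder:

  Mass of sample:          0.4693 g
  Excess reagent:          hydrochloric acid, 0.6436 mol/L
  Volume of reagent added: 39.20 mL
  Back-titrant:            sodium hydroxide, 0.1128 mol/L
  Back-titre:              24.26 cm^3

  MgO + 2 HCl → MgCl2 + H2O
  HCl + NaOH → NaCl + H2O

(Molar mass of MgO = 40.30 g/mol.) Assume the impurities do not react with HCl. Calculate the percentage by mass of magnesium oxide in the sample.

n(HCl) added = 0.03920 × 0.6436 = 0.02523 mol
n(NaOH) used in back-titration = 0.02426 × 0.1128 = 2.737 × 10^-3 mol
n(HCl) left over = 2.737 × 10^-3 mol (1:1 ratio)
n(HCl) consumed by analyte = 0.02523 − 2.737 × 10^-3 = 0.02249 mol
From the 1:2 ratio, n(MgO) = 1/2 × 0.02249 = 0.01125 mol
mass of MgO = 0.01125 × 40.30 = 0.4532 g
% MgO = 0.4532 / 0.4693 × 100 = 96.57 %

96.57 %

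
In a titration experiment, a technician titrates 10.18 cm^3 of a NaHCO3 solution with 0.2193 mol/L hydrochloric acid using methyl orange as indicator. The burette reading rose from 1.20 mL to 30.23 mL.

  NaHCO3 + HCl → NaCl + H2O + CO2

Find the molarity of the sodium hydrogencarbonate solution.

n(HCl) = 0.02903 L × 0.2193 mol/L = 6.366 × 10^-3 mol
n(NaHCO3) = 6.366 × 10^-3 mol (1:1 mole ratio)
[NaHCO3] = 6.366 × 10^-3 mol / 0.01018 L = 0.6254 mol/L

0.6254 mol/L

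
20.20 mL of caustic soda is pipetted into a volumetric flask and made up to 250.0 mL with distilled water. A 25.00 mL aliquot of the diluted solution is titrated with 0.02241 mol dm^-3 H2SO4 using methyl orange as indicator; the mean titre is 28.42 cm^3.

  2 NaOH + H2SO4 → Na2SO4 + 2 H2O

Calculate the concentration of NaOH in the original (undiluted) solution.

n(H2SO4) = 0.02842 × 0.02241 = 6.369 × 10^-4 mol
From the 2:1 ratio, n(NaOH) in the aliquot = 2/1 × 6.369 × 10^-4 = 1.274 × 10^-3 mol
[NaOH]_dilute = 1.274 × 10^-3 / 0.02500 = 0.05095 mol/L
Dilution factor = 250.0 / 20.20 = 12.38
[NaOH]_stock = 0.05095 × 12.38 = 0.6306 mol/L

0.6306 mol/L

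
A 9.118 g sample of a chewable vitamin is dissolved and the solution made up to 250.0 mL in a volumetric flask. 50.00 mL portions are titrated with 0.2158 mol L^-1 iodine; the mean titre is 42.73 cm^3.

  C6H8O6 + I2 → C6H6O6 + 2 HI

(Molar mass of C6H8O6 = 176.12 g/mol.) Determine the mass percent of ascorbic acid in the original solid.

n(I2) per titration = 0.04273 × 0.2158 = 9.221 × 10^-3 mol
n(C6H8O6) in each aliquot = 9.221 × 10^-3 mol (1:1 ratio)
n(C6H8O6) in the whole flask = 9.221 × 10^-3 × 250.0/50.00 = 0.04611 mol
mass of C6H8O6 = 0.04611 × 176.12 = 8.120 g
% C6H8O6 = 8.120 / 9.118 × 100 = 89.06 %

89.06 %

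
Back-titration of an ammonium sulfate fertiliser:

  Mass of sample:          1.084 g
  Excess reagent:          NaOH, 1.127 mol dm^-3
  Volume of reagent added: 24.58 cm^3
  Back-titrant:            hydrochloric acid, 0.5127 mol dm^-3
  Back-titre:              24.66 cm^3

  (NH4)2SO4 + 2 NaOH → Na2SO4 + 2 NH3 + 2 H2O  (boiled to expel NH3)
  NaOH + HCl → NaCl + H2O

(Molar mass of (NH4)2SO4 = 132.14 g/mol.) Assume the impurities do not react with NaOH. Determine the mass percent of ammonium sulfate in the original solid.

91.78 %

n(NaOH) added = 0.02458 × 1.127 = 0.02770 mol
n(HCl) used in back-titration = 0.02466 × 0.5127 = 0.01264 mol
n(NaOH) left over = 0.01264 mol (1:1 ratio)
n(NaOH) consumed by analyte = 0.02770 − 0.01264 = 0.01506 mol
From the 1:2 ratio, n((NH4)2SO4) = 1/2 × 0.01506 = 7.529 × 10^-3 mol
mass of (NH4)2SO4 = 7.529 × 10^-3 × 132.14 = 0.9949 g
% (NH4)2SO4 = 0.9949 / 1.084 × 100 = 91.78 %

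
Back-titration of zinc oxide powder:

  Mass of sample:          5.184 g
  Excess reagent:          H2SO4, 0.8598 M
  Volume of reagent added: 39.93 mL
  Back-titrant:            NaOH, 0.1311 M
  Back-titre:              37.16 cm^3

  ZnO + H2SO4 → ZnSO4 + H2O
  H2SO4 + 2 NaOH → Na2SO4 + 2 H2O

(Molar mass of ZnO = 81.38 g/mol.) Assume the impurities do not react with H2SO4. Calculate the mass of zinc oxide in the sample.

n(H2SO4) added = 0.03993 × 0.8598 = 0.03433 mol
n(NaOH) used in back-titration = 0.03716 × 0.1311 = 4.872 × 10^-3 mol
From the 1:2 ratio, n(H2SO4) left over = 1/2 × 4.872 × 10^-3 = 2.436 × 10^-3 mol
n(H2SO4) consumed by analyte = 0.03433 − 2.436 × 10^-3 = 0.03190 mol
n(ZnO) = 0.03190 mol (1:1 ratio)
mass of ZnO = 0.03190 × 81.38 = 2.596 g

2.596 g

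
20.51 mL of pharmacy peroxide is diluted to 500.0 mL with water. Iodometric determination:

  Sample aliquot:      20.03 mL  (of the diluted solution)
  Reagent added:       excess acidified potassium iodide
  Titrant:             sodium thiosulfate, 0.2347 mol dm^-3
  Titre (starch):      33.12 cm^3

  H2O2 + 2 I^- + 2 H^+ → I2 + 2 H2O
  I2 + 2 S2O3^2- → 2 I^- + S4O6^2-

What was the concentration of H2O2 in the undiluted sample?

4.730 mol/L

n(S2O3^2-) = 0.03312 × 0.2347 = 7.773 × 10^-3 mol
n(I2) = n(S2O3^2-)/2 = 3.887 × 10^-3 mol
n(H2O2) in the aliquot = 3.887 × 10^-3 mol (1:1 ratio)
[H2O2]_dilute = 3.887 × 10^-3 / 0.02003 = 0.1940 mol/L
[H2O2]_original = 0.1940 × 500.0/20.51 = 4.730 mol/L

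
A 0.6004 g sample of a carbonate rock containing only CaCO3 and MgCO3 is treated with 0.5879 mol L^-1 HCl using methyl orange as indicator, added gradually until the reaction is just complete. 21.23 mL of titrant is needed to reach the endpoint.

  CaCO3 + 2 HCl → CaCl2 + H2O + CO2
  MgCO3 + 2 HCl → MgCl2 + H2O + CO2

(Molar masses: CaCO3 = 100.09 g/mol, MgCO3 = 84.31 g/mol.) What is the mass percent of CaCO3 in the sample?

78.45 %

n(HCl) = 0.02123 × 0.5879 = 0.01248 mol
Let x = n(CaCO3), y = n(MgCO3).
Titrant: 2x + 2y = 0.01248;  mass: 100.09x + 84.31y = 0.6004
Solving, x = 4.706 × 10^-3 mol, y = 1.535 × 10^-3 mol
mass of CaCO3 = 4.706 × 10^-3 × 100.09 = 0.4710 g
% CaCO3 = 0.4710 / 0.6004 × 100 = 78.45 %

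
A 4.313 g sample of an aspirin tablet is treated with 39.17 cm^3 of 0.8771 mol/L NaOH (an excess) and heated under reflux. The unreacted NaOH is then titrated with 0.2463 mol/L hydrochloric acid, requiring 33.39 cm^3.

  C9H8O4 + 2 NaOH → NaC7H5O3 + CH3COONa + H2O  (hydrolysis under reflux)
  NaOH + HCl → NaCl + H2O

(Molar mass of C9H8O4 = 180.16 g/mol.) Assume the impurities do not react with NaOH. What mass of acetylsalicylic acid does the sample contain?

2.354 g

n(NaOH) added = 0.03917 × 0.8771 = 0.03436 mol
n(HCl) used in back-titration = 0.03339 × 0.2463 = 8.224 × 10^-3 mol
n(NaOH) left over = 8.224 × 10^-3 mol (1:1 ratio)
n(NaOH) consumed by analyte = 0.03436 − 8.224 × 10^-3 = 0.02613 mol
From the 1:2 ratio, n(C9H8O4) = 1/2 × 0.02613 = 0.01307 mol
mass of C9H8O4 = 0.01307 × 180.16 = 2.354 g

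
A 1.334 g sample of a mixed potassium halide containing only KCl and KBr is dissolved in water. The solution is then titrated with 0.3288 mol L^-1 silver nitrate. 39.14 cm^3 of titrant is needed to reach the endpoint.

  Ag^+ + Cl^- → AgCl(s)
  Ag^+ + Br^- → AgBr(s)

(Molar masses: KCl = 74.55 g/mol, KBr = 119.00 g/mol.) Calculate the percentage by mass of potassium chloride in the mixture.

24.82 %

n(AgNO3) = 0.03914 × 0.3288 = 0.01287 mol
Let x = n(KCl), y = n(KBr).
Titrant: 1x + 1y = 0.01287;  mass: 74.55x + 119.00y = 1.334
Solving, x = 4.442 × 10^-3 mol, y = 8.427 × 10^-3 mol
mass of KCl = 4.442 × 10^-3 × 74.55 = 0.3311 g
% KCl = 0.3311 / 1.334 × 100 = 24.82 %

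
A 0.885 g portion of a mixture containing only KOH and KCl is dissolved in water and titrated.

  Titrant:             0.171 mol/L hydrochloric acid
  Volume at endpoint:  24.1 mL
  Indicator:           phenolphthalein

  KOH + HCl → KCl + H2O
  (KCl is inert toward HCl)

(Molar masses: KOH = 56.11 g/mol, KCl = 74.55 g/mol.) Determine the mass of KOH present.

0.231 g

n(HCl) = 0.0241 × 0.171 = 4.12 × 10^-3 mol
Let x = n(KOH), y = n(KCl).
Titrant: 1x = 4.12 × 10^-3;  mass: 56.11x + 74.55y = 0.885
Solving, x = 4.12 × 10^-3 mol, y = 8.77 × 10^-3 mol
mass of KOH = 4.12 × 10^-3 × 56.11 = 0.231 g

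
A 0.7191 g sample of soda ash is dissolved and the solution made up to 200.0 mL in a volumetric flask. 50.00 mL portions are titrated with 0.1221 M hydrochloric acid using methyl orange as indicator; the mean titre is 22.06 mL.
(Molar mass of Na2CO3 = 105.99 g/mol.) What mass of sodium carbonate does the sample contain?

0.5710 g

Na2CO3 + 2 HCl → 2 NaCl + H2O + CO2
n(HCl) per titration = 0.02206 × 0.1221 = 2.694 × 10^-3 mol
From the 1:2 ratio, n(Na2CO3) in each aliquot = 1/2 × 2.694 × 10^-3 = 1.347 × 10^-3 mol
n(Na2CO3) in the whole flask = 1.347 × 10^-3 × 200.0/50.00 = 5.387 × 10^-3 mol
mass of Na2CO3 = 5.387 × 10^-3 × 105.99 = 0.5710 g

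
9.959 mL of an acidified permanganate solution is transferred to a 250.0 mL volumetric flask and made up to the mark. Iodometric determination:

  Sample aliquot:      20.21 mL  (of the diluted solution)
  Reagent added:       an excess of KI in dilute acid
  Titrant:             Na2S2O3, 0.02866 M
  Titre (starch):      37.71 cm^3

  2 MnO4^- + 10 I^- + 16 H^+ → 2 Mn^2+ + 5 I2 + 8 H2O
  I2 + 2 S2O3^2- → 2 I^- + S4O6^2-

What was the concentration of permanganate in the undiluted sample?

0.2685 M

n(S2O3^2-) = 0.03771 × 0.02866 = 1.081 × 10^-3 mol
n(I2) = n(S2O3^2-)/2 = 5.404 × 10^-4 mol
From the 2:5 ratio, n(MnO4^-) in the aliquot = 2/5 × 5.404 × 10^-4 = 2.162 × 10^-4 mol
[MnO4^-]_dilute = 2.162 × 10^-4 / 0.02021 = 0.01070 mol/L
[MnO4^-]_original = 0.01070 × 250.0/9.959 = 0.2685 mol/L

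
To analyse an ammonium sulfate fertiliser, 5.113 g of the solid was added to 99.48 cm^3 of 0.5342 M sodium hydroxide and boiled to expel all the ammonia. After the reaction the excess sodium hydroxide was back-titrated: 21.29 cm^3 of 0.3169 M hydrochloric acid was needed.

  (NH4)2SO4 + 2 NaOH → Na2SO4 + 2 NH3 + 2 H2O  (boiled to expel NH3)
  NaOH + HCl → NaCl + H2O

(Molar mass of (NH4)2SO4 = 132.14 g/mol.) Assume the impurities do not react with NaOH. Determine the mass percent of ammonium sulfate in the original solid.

59.95 %

n(NaOH) added = 0.09948 × 0.5342 = 0.05314 mol
n(HCl) used in back-titration = 0.02129 × 0.3169 = 6.747 × 10^-3 mol
n(NaOH) left over = 6.747 × 10^-3 mol (1:1 ratio)
n(NaOH) consumed by analyte = 0.05314 − 6.747 × 10^-3 = 0.04640 mol
From the 1:2 ratio, n((NH4)2SO4) = 1/2 × 0.04640 = 0.02320 mol
mass of (NH4)2SO4 = 0.02320 × 132.14 = 3.065 g
% (NH4)2SO4 = 3.065 / 5.113 × 100 = 59.95 %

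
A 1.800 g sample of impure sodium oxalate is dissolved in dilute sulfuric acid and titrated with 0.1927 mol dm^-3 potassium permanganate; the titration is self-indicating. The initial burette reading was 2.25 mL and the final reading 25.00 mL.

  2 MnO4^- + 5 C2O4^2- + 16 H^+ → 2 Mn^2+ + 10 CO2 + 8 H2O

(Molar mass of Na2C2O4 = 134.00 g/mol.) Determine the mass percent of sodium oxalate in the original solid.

81.59 %

n(KMnO4) = 0.02275 L × 0.1927 mol/L = 4.384 × 10^-3 mol
From the 5:2 ratio, n(Na2C2O4) = 5/2 × 4.384 × 10^-3 = 0.01096 mol
mass of Na2C2O4 = 0.01096 × 134.00 g/mol = 1.469 g
% Na2C2O4 = 1.469 / 1.800 × 100 = 81.59 %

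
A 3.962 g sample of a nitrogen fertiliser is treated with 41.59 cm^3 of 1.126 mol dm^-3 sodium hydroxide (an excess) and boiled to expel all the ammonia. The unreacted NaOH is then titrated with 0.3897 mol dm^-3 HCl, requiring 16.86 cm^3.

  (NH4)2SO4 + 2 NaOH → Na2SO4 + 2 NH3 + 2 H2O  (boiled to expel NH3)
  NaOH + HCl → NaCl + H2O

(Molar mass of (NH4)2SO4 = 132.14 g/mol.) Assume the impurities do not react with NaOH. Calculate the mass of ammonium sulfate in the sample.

2.660 g

n(NaOH) added = 0.04159 × 1.126 = 0.04683 mol
n(HCl) used in back-titration = 0.01686 × 0.3897 = 6.570 × 10^-3 mol
n(NaOH) left over = 6.570 × 10^-3 mol (1:1 ratio)
n(NaOH) consumed by analyte = 0.04683 − 6.570 × 10^-3 = 0.04026 mol
From the 1:2 ratio, n((NH4)2SO4) = 1/2 × 0.04026 = 0.02013 mol
mass of (NH4)2SO4 = 0.02013 × 132.14 = 2.660 g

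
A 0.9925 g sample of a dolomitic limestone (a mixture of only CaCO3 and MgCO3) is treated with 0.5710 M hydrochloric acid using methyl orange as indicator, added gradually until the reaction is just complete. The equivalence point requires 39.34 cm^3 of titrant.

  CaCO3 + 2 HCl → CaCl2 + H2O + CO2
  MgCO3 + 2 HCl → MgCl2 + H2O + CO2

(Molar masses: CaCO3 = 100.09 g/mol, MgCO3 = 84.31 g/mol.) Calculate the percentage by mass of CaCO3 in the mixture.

n(HCl) = 0.03934 × 0.5710 = 0.02246 mol
Let x = n(CaCO3), y = n(MgCO3).
Titrant: 2x + 2y = 0.02246;  mass: 100.09x + 84.31y = 0.9925
Solving, x = 2.888 × 10^-3 mol, y = 8.344 × 10^-3 mol
mass of CaCO3 = 2.888 × 10^-3 × 100.09 = 0.2890 g
% CaCO3 = 0.2890 / 0.9925 × 100 = 29.12 %

29.12 %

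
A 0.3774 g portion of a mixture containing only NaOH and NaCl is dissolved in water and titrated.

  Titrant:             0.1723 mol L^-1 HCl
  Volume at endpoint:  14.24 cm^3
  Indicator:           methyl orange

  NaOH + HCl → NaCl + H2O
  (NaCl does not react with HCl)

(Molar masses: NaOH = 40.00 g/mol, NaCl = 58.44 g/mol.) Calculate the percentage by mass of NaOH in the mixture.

26.00 %

n(HCl) = 0.01424 × 0.1723 = 2.454 × 10^-3 mol
Let x = n(NaOH), y = n(NaCl).
Titrant: 1x = 2.454 × 10^-3;  mass: 40.00x + 58.44y = 0.3774
Solving, x = 2.454 × 10^-3 mol, y = 4.779 × 10^-3 mol
mass of NaOH = 2.454 × 10^-3 × 40.00 = 0.09814 g
% NaOH = 0.09814 / 0.3774 × 100 = 26.00 %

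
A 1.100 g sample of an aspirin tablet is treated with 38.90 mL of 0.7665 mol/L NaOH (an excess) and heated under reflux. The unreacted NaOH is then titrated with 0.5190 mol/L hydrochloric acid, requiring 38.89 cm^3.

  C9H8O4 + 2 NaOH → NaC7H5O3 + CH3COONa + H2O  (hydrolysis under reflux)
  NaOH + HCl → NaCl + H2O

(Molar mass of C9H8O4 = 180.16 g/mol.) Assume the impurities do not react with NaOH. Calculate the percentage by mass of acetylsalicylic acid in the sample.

n(NaOH) added = 0.03890 × 0.7665 = 0.02982 mol
n(HCl) used in back-titration = 0.03889 × 0.5190 = 0.02018 mol
n(NaOH) left over = 0.02018 mol (1:1 ratio)
n(NaOH) consumed by analyte = 0.02982 − 0.02018 = 9.633 × 10^-3 mol
From the 1:2 ratio, n(C9H8O4) = 1/2 × 9.633 × 10^-3 = 4.816 × 10^-3 mol
mass of C9H8O4 = 4.816 × 10^-3 × 180.16 = 0.8677 g
% C9H8O4 = 0.8677 / 1.100 × 100 = 78.89 %

78.89 %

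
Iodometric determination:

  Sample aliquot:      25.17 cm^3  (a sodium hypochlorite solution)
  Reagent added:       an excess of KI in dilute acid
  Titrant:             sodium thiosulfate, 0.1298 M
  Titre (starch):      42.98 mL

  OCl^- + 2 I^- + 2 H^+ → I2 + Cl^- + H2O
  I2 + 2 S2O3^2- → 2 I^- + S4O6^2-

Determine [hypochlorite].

n(S2O3^2-) = 0.04298 × 0.1298 = 5.579 × 10^-3 mol
n(I2) = n(S2O3^2-)/2 = 2.789 × 10^-3 mol
n(OCl^-) in the aliquot = 2.789 × 10^-3 mol (1:1 ratio)
[OCl^-] = 2.789 × 10^-3 / 0.02517 = 0.1108 mol/L

0.1108 M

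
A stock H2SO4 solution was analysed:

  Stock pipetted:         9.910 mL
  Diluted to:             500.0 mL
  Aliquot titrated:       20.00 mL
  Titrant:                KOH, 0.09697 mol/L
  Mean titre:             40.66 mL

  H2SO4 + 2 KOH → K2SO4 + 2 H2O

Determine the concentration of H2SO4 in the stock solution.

n(KOH) = 0.04066 × 0.09697 = 3.943 × 10^-3 mol
From the 1:2 ratio, n(H2SO4) in the aliquot = 1/2 × 3.943 × 10^-3 = 1.971 × 10^-3 mol
[H2SO4]_dilute = 1.971 × 10^-3 / 0.02000 = 0.09857 mol/L
Dilution factor = 500.0 / 9.910 = 50.45
[H2SO4]_stock = 0.09857 × 50.45 = 4.973 mol/L

4.973 mol/L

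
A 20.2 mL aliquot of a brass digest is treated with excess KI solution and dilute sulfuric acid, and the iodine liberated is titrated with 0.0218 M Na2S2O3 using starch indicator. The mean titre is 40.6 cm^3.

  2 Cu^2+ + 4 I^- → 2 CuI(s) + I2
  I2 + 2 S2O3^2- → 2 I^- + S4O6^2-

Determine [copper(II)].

n(S2O3^2-) = 0.0406 × 0.0218 = 8.85 × 10^-4 mol
n(I2) = n(S2O3^2-)/2 = 4.43 × 10^-4 mol
From the 2:1 ratio, n(Cu2+) in the aliquot = 2/1 × 4.43 × 10^-4 = 8.85 × 10^-4 mol
[Cu2+] = 8.85 × 10^-4 / 0.0202 = 0.0438 mol/L

0.0438 M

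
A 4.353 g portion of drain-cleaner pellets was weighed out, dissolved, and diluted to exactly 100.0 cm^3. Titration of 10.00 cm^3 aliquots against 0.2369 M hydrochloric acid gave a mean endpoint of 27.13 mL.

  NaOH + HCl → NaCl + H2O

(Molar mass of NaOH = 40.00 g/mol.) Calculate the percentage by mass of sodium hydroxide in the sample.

n(HCl) per titration = 0.02713 × 0.2369 = 6.427 × 10^-3 mol
n(NaOH) in each aliquot = 6.427 × 10^-3 mol (1:1 ratio)
n(NaOH) in the whole flask = 6.427 × 10^-3 × 100.0/10.00 = 0.06427 mol
mass of NaOH = 0.06427 × 40.00 = 2.571 g
% NaOH = 2.571 / 4.353 × 100 = 59.06 %

59.06 %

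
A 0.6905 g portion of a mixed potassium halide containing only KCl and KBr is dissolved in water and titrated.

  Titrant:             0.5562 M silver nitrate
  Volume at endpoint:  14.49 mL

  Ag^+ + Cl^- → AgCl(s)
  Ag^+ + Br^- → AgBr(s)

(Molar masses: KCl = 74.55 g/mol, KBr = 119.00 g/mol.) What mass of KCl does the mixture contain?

0.4504 g

n(AgNO3) = 0.01449 × 0.5562 = 8.059 × 10^-3 mol
Let x = n(KCl), y = n(KBr).
Titrant: 1x + 1y = 8.059 × 10^-3;  mass: 74.55x + 119.00y = 0.6905
Solving, x = 6.042 × 10^-3 mol, y = 2.017 × 10^-3 mol
mass of KCl = 6.042 × 10^-3 × 74.55 = 0.4504 g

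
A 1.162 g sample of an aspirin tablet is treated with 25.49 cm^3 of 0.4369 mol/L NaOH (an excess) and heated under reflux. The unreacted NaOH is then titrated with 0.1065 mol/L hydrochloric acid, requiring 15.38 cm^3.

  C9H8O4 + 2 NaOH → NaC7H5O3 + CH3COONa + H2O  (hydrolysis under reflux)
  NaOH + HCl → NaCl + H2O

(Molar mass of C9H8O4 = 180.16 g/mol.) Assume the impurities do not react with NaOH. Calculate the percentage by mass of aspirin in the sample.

73.63 %

n(NaOH) added = 0.02549 × 0.4369 = 0.01114 mol
n(HCl) used in back-titration = 0.01538 × 0.1065 = 1.638 × 10^-3 mol
n(NaOH) left over = 1.638 × 10^-3 mol (1:1 ratio)
n(NaOH) consumed by analyte = 0.01114 − 1.638 × 10^-3 = 9.499 × 10^-3 mol
From the 1:2 ratio, n(C9H8O4) = 1/2 × 9.499 × 10^-3 = 4.749 × 10^-3 mol
mass of C9H8O4 = 4.749 × 10^-3 × 180.16 = 0.8556 g
% C9H8O4 = 0.8556 / 1.162 × 100 = 73.63 %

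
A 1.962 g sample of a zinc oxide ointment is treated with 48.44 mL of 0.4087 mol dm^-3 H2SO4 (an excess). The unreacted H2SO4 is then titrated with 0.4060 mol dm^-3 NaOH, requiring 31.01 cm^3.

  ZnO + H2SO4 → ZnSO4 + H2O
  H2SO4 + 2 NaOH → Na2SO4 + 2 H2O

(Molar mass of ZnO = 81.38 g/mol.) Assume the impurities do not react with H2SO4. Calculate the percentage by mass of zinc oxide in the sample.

n(H2SO4) added = 0.04844 × 0.4087 = 0.01980 mol
n(NaOH) used in back-titration = 0.03101 × 0.4060 = 0.01259 mol
From the 1:2 ratio, n(H2SO4) left over = 1/2 × 0.01259 = 6.295 × 10^-3 mol
n(H2SO4) consumed by analyte = 0.01980 − 6.295 × 10^-3 = 0.01350 mol
n(ZnO) = 0.01350 mol (1:1 ratio)
mass of ZnO = 0.01350 × 81.38 = 1.099 g
% ZnO = 1.099 / 1.962 × 100 = 56.01 %

56.01 %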